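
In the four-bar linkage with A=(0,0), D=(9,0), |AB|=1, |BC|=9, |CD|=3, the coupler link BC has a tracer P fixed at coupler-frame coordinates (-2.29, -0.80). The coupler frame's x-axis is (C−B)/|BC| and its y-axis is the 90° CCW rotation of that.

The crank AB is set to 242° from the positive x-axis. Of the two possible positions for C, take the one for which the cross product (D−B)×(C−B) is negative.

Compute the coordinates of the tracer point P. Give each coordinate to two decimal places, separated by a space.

A=(0,0), D=(9.00,0)
B = A + 1.00·(cos242°, sin242°) = (-0.4695, -0.8829)
|BD| = 9.5105
circle(B,9.00) ∩ circle(D,3.00): a=8.5405, h=2.8389
  candidates: C₊=(7.7706,2.7365) cross=26.999; C₋=(8.2977,-2.9166) cross=-26.999
  mode - wants cross < 0 → take C=(8.2977,-2.9166) (cross=-26.999)
ex = (C−B)/|BC| = (0.9741,-0.2260); ey = (0.2260,0.9741)
P = B + -2.29·ex + -0.80·ey = (-2.8810,-1.1448)

-2.88 -1.14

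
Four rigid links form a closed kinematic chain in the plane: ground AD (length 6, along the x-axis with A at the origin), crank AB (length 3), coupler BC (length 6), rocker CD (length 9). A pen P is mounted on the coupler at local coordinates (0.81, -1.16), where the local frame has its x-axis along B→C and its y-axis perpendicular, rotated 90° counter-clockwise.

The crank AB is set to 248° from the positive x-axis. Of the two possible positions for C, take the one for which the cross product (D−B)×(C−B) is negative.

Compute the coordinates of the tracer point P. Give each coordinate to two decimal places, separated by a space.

-1.73 -4.06

A=(0,0), D=(6.00,0)
B = A + 3.00·(cos248°, sin248°) = (-1.1238, -2.7816)
|BD| = 7.6476
circle(B,6.00) ∩ circle(D,9.00): a=0.8817, h=5.9349
  candidates: C₊=(-2.4611,3.0675) cross=45.387; C₋=(1.8561,-7.9892) cross=-45.387
  mode - wants cross < 0 → take C=(1.8561,-7.9892) (cross=-45.387)
ex = (C−B)/|BC| = (0.4967,-0.8679); ey = (0.8679,0.4967)
P = B + 0.81·ex + -1.16·ey = (-1.7284,-4.0607)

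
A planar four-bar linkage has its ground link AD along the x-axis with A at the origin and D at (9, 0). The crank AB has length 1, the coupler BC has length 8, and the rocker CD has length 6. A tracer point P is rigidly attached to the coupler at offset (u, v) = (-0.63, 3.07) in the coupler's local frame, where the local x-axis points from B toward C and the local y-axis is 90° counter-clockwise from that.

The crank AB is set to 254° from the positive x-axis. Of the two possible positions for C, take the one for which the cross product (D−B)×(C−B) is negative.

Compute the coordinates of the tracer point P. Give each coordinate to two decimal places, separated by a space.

0.90 1.94

A=(0,0), D=(9.00,0)
B = A + 1.00·(cos254°, sin254°) = (-0.2756, -0.9613)
|BD| = 9.3253
circle(B,8.00) ∩ circle(D,6.00): a=6.1639, h=5.0996
  candidates: C₊=(5.3298,4.7465) cross=47.555; C₋=(6.3811,-5.3983) cross=-47.555
  mode - wants cross < 0 → take C=(6.3811,-5.3983) (cross=-47.555)
ex = (C−B)/|BC| = (0.8321,-0.5546); ey = (0.5546,0.8321)
P = B + -0.63·ex + 3.07·ey = (0.9029,1.9427)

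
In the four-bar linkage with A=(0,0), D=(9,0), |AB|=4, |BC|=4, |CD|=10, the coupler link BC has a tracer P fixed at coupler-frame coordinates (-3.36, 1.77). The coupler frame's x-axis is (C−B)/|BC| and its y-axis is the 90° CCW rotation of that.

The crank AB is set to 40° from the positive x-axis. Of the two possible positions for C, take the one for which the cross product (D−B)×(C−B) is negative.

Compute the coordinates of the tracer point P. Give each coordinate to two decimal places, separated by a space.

A=(0,0), D=(9.00,0)
B = A + 4.00·(cos40°, sin40°) = (3.0642, 2.5712)
|BD| = 6.4688
circle(B,4.00) ∩ circle(D,10.00): a=-3.2584, h=2.3201
  candidates: C₊=(0.9964,5.9953) cross=15.008; C₋=(-0.8479,1.7373) cross=-15.008
  mode - wants cross < 0 → take C=(-0.8479,1.7373) (cross=-15.008)
ex = (C−B)/|BC| = (-0.9780,-0.2085); ey = (0.2085,-0.9780)
P = B + -3.36·ex + 1.77·ey = (6.7193,1.5405)

6.72 1.54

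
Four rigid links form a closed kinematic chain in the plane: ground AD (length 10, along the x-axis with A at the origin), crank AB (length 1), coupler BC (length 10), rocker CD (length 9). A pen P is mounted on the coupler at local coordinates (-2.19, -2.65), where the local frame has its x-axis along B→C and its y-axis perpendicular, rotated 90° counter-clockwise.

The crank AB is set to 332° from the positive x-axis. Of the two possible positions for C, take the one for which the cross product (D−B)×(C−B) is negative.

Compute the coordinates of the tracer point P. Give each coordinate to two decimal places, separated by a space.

A=(0,0), D=(10.00,0)
B = A + 1.00·(cos332°, sin332°) = (0.8829, -0.4695)
|BD| = 9.1291
circle(B,10.00) ∩ circle(D,9.00): a=5.6052, h=8.2814
  candidates: C₊=(6.0548,8.0892) cross=75.602; C₋=(6.9066,-8.4517) cross=-75.602
  mode - wants cross < 0 → take C=(6.9066,-8.4517) (cross=-75.602)
ex = (C−B)/|BC| = (0.6024,-0.7982); ey = (0.7982,0.6024)
P = B + -2.19·ex + -2.65·ey = (-2.5515,-0.3176)

-2.55 -0.32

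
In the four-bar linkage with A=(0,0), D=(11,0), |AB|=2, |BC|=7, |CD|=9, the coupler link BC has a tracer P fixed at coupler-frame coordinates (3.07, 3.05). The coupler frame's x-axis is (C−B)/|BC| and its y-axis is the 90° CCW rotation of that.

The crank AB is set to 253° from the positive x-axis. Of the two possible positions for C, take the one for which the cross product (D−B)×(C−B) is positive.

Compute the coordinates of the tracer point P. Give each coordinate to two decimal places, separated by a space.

-1.64 2.28

A=(0,0), D=(11.00,0)
B = A + 2.00·(cos253°, sin253°) = (-0.5847, -1.9126)
|BD| = 11.7416
circle(B,7.00) ∩ circle(D,9.00): a=4.5081, h=5.3551
  candidates: C₊=(2.9908,4.1053) cross=62.877; C₋=(4.7355,-6.4618) cross=-62.877
  mode + wants cross > 0 → take C=(2.9908,4.1053) (cross=62.877)
ex = (C−B)/|BC| = (0.5108,0.8597); ey = (-0.8597,0.5108)
P = B + 3.07·ex + 3.05·ey = (-1.6387,2.2846)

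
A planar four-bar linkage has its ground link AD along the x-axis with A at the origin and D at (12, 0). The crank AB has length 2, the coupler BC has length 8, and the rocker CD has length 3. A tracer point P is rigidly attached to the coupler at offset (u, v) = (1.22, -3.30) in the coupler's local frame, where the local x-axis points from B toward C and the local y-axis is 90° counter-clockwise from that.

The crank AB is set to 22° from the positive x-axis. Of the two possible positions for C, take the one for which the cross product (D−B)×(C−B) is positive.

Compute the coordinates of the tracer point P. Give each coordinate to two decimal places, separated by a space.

3.57 -2.32

A=(0,0), D=(12.00,0)
B = A + 2.00·(cos22°, sin22°) = (1.8544, 0.7492)
|BD| = 10.1733
circle(B,8.00) ∩ circle(D,3.00): a=7.7898, h=1.8218
  candidates: C₊=(9.7572,1.9924) cross=18.534; C₋=(9.4888,-1.6414) cross=-18.534
  mode + wants cross > 0 → take C=(9.7572,1.9924) (cross=18.534)
ex = (C−B)/|BC| = (0.9879,0.1554); ey = (-0.1554,0.9879)
P = B + 1.22·ex + -3.30·ey = (3.5724,-2.3211)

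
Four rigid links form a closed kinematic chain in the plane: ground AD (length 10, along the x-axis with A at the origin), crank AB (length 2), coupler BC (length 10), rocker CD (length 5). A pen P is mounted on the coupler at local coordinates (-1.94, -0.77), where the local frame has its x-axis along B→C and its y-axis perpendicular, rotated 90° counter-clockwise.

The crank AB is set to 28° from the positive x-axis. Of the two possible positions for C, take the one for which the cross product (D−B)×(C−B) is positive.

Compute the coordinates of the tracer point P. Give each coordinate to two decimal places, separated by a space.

A=(0,0), D=(10.00,0)
B = A + 2.00·(cos28°, sin28°) = (1.7659, 0.9389)
|BD| = 8.2875
circle(B,10.00) ∩ circle(D,5.00): a=8.6686, h=4.9854
  candidates: C₊=(10.9436,4.9102) cross=41.317; C₋=(9.8139,-4.9965) cross=-41.317
  mode + wants cross > 0 → take C=(10.9436,4.9102) (cross=41.317)
ex = (C−B)/|BC| = (0.9178,0.3971); ey = (-0.3971,0.9178)
P = B + -1.94·ex + -0.77·ey = (0.2912,-0.5382)

0.29 -0.54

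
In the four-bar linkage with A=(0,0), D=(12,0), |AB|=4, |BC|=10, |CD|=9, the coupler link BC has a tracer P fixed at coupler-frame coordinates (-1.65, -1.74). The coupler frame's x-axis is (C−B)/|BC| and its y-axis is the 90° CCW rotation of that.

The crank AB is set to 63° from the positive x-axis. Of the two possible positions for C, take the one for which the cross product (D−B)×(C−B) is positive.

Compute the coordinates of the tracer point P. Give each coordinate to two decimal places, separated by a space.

1.33 1.22

A=(0,0), D=(12.00,0)
B = A + 4.00·(cos63°, sin63°) = (1.8160, 3.5640)
|BD| = 10.7897
circle(B,10.00) ∩ circle(D,9.00): a=6.2753, h=7.7859
  candidates: C₊=(10.3109,8.8401) cross=84.007; C₋=(5.1672,-5.8577) cross=-84.007
  mode + wants cross > 0 → take C=(10.3109,8.8401) (cross=84.007)
ex = (C−B)/|BC| = (0.8495,0.5276); ey = (-0.5276,0.8495)
P = B + -1.65·ex + -1.74·ey = (1.3323,1.2154)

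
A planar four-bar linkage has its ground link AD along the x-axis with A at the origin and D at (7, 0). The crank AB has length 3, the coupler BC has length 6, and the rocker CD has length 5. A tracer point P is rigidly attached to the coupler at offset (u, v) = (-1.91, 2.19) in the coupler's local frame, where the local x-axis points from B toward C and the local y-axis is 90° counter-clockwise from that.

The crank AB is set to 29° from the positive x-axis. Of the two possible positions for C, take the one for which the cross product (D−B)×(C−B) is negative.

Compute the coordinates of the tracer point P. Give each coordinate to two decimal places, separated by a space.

4.15 3.93

A=(0,0), D=(7.00,0)
B = A + 3.00·(cos29°, sin29°) = (2.6239, 1.4544)
|BD| = 4.6115
circle(B,6.00) ∩ circle(D,5.00): a=3.4984, h=4.8745
  candidates: C₊=(7.4811,4.9768) cross=22.479; C₋=(4.4063,-4.2747) cross=-22.479
  mode - wants cross < 0 → take C=(4.4063,-4.2747) (cross=-22.479)
ex = (C−B)/|BC| = (0.2971,-0.9549); ey = (0.9549,0.2971)
P = B + -1.91·ex + 2.19·ey = (4.1476,3.9288)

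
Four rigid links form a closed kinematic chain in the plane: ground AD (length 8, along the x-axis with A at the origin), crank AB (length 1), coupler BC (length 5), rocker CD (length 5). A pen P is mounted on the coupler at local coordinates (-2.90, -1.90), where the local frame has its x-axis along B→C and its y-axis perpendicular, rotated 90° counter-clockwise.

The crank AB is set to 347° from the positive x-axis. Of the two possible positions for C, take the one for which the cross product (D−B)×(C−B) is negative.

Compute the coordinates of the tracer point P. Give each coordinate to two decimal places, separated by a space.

A=(0,0), D=(8.00,0)
B = A + 1.00·(cos347°, sin347°) = (0.9744, -0.2250)
|BD| = 7.0292
circle(B,5.00) ∩ circle(D,5.00): a=3.5146, h=3.5563
  candidates: C₊=(4.3734,3.4420) cross=24.998; C₋=(4.6010,-3.6670) cross=-24.998
  mode - wants cross < 0 → take C=(4.6010,-3.6670) (cross=-24.998)
ex = (C−B)/|BC| = (0.7253,-0.6884); ey = (0.6884,0.7253)
P = B + -2.90·ex + -1.90·ey = (-2.4370,0.3933)

-2.44 0.39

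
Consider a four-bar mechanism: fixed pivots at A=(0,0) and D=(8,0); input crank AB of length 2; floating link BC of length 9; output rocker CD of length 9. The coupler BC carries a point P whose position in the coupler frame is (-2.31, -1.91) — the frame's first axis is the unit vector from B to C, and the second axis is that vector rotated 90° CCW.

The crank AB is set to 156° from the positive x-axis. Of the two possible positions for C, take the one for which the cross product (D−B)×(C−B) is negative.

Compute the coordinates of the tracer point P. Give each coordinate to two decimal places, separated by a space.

A=(0,0), D=(8.00,0)
B = A + 2.00·(cos156°, sin156°) = (-1.8271, 0.8135)
|BD| = 9.8607
circle(B,9.00) ∩ circle(D,9.00): a=4.9304, h=7.5294
  candidates: C₊=(3.7076,7.9105) cross=74.245; C₋=(2.4653,-7.0970) cross=-74.245
  mode - wants cross < 0 → take C=(2.4653,-7.0970) (cross=-74.245)
ex = (C−B)/|BC| = (0.4769,-0.8789); ey = (0.8789,0.4769)
P = B + -2.31·ex + -1.91·ey = (-4.6076,1.9329)

-4.61 1.93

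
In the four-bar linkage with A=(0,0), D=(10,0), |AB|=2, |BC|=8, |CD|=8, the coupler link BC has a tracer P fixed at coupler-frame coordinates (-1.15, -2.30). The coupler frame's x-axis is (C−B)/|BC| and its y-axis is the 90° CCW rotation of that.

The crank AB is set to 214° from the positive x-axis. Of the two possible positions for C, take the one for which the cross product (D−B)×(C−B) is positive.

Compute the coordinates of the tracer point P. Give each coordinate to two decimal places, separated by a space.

A=(0,0), D=(10.00,0)
B = A + 2.00·(cos214°, sin214°) = (-1.6581, -1.1184)
|BD| = 11.7116
circle(B,8.00) ∩ circle(D,8.00): a=5.8558, h=5.4507
  candidates: C₊=(3.6505,4.8666) cross=63.836; C₋=(4.6915,-5.9849) cross=-63.836
  mode + wants cross > 0 → take C=(3.6505,4.8666) (cross=63.836)
ex = (C−B)/|BC| = (0.6636,0.7481); ey = (-0.7481,0.6636)
P = B + -1.15·ex + -2.30·ey = (-0.7005,-3.5049)

-0.70 -3.50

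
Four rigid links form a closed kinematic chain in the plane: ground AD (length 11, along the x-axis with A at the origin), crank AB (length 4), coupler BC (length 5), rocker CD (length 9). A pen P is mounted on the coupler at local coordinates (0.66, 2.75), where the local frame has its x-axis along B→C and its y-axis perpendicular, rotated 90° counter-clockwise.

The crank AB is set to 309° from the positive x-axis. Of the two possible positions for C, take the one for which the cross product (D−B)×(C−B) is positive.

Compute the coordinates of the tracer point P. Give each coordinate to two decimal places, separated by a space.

A=(0,0), D=(11.00,0)
B = A + 4.00·(cos309°, sin309°) = (2.5173, -3.1086)
|BD| = 9.0344
circle(B,5.00) ∩ circle(D,9.00): a=1.4179, h=4.7947
  candidates: C₊=(2.1988,1.8813) cross=43.317; C₋=(5.4984,-7.1227) cross=-43.317
  mode + wants cross > 0 → take C=(2.1988,1.8813) (cross=43.317)
ex = (C−B)/|BC| = (-0.0637,0.9980); ey = (-0.9980,-0.0637)
P = B + 0.66·ex + 2.75·ey = (-0.2692,-2.6251)

-0.27 -2.63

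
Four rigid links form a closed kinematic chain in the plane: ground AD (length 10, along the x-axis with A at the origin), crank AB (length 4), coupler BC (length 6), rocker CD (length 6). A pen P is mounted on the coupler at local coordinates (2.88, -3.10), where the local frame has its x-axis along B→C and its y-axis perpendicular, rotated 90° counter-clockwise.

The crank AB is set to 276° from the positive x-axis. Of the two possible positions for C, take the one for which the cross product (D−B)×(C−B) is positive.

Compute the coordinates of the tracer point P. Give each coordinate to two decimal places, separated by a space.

4.63 -3.56

A=(0,0), D=(10.00,0)
B = A + 4.00·(cos276°, sin276°) = (0.4181, -3.9781)
|BD| = 10.3749
circle(B,6.00) ∩ circle(D,6.00): a=5.1874, h=3.0151
  candidates: C₊=(4.0530,0.7956) cross=31.281; C₋=(6.3651,-4.7737) cross=-31.281
  mode + wants cross > 0 → take C=(4.0530,0.7956) (cross=31.281)
ex = (C−B)/|BC| = (0.6058,0.7956); ey = (-0.7956,0.6058)
P = B + 2.88·ex + -3.10·ey = (4.6292,-3.5647)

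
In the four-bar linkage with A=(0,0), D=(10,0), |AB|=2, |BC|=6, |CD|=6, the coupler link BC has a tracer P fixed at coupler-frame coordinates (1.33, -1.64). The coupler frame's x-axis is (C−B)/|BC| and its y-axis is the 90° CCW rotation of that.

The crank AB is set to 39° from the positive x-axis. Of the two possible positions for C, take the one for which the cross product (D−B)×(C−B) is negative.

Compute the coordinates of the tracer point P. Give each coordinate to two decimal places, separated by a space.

A=(0,0), D=(10.00,0)
B = A + 2.00·(cos39°, sin39°) = (1.5543, 1.2586)
|BD| = 8.5390
circle(B,6.00) ∩ circle(D,6.00): a=4.2695, h=4.2156
  candidates: C₊=(6.3985,4.7989) cross=35.997; C₋=(5.1558,-3.5403) cross=-35.997
  mode - wants cross < 0 → take C=(5.1558,-3.5403) (cross=-35.997)
ex = (C−B)/|BC| = (0.6002,-0.7998); ey = (0.7998,0.6002)
P = B + 1.33·ex + -1.64·ey = (1.0409,-0.7895)

1.04 -0.79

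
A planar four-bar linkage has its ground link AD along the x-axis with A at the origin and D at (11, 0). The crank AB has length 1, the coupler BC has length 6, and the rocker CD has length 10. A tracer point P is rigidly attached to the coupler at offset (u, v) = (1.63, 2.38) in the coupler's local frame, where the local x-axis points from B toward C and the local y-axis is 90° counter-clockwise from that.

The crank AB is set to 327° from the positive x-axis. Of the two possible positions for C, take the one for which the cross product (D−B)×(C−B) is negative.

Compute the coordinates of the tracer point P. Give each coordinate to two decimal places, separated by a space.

A=(0,0), D=(11.00,0)
B = A + 1.00·(cos327°, sin327°) = (0.8387, -0.5446)
|BD| = 10.1759
circle(B,6.00) ∩ circle(D,10.00): a=1.9433, h=5.6766
  candidates: C₊=(2.4753,5.2278) cross=57.764; C₋=(3.0830,-6.1091) cross=-57.764
  mode - wants cross < 0 → take C=(3.0830,-6.1091) (cross=-57.764)
ex = (C−B)/|BC| = (0.3741,-0.9274); ey = (0.9274,0.3741)
P = B + 1.63·ex + 2.38·ey = (3.6556,-1.1661)

3.66 -1.17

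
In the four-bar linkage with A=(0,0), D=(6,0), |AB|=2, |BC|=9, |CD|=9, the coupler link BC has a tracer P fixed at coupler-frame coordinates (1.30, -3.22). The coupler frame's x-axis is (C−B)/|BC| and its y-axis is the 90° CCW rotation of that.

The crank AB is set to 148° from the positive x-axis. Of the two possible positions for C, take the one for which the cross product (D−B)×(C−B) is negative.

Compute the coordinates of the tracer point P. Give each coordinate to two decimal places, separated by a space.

-4.37 -1.16

A=(0,0), D=(6.00,0)
B = A + 2.00·(cos148°, sin148°) = (-1.6961, 1.0598)
|BD| = 7.7687
circle(B,9.00) ∩ circle(D,9.00): a=3.8844, h=8.1186
  candidates: C₊=(3.2595,8.5726) cross=63.071; C₋=(1.0444,-7.5128) cross=-63.071
  mode - wants cross < 0 → take C=(1.0444,-7.5128) (cross=-63.071)
ex = (C−B)/|BC| = (0.3045,-0.9525); ey = (0.9525,0.3045)
P = B + 1.30·ex + -3.22·ey = (-4.3673,-1.1589)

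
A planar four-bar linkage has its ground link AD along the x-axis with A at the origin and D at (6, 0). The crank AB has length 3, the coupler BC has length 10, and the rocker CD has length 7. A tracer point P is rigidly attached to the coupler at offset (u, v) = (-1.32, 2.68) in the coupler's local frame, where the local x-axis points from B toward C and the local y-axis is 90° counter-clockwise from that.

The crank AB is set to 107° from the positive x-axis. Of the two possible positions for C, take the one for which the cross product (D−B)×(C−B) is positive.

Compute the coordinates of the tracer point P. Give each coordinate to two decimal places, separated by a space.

-3.10 4.87

A=(0,0), D=(6.00,0)
B = A + 3.00·(cos107°, sin107°) = (-0.8771, 2.8689)
|BD| = 7.4515
circle(B,10.00) ∩ circle(D,7.00): a=7.1479, h=6.9934
  candidates: C₊=(8.4123,6.5712) cross=52.112; C₋=(3.0272,-6.3374) cross=-52.112
  mode + wants cross > 0 → take C=(8.4123,6.5712) (cross=52.112)
ex = (C−B)/|BC| = (0.9289,0.3702); ey = (-0.3702,0.9289)
P = B + -1.32·ex + 2.68·ey = (-3.0955,4.8698)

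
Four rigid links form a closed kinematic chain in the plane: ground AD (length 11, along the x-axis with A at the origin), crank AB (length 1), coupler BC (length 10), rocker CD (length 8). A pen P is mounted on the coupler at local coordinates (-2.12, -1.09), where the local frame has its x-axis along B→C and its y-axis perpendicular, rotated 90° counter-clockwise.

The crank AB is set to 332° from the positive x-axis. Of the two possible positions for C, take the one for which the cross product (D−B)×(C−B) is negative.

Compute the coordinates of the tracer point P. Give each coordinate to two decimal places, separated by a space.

A=(0,0), D=(11.00,0)
B = A + 1.00·(cos332°, sin332°) = (0.8829, -0.4695)
|BD| = 10.1279
circle(B,10.00) ∩ circle(D,8.00): a=6.8412, h=7.2937
  candidates: C₊=(7.3787,7.1335) cross=73.870; C₋=(8.0549,-7.4382) cross=-73.870
  mode - wants cross < 0 → take C=(8.0549,-7.4382) (cross=-73.870)
ex = (C−B)/|BC| = (0.7172,-0.6969); ey = (0.6969,0.7172)
P = B + -2.12·ex + -1.09·ey = (-1.3971,0.2261)

-1.40 0.23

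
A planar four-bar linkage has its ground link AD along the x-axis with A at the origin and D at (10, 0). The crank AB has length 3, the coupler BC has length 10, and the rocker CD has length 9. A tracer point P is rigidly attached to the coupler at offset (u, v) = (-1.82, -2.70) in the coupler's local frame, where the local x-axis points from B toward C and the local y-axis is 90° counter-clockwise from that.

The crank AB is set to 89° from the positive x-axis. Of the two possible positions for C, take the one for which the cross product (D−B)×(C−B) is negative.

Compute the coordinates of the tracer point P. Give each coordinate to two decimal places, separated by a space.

A=(0,0), D=(10.00,0)
B = A + 3.00·(cos89°, sin89°) = (0.0524, 2.9995)
|BD| = 10.3900
circle(B,10.00) ∩ circle(D,9.00): a=6.1094, h=7.9168
  candidates: C₊=(8.1871,8.8155) cross=82.256; C₋=(3.6160,-6.3439) cross=-82.256
  mode - wants cross < 0 → take C=(3.6160,-6.3439) (cross=-82.256)
ex = (C−B)/|BC| = (0.3564,-0.9343); ey = (0.9343,0.3564)
P = B + -1.82·ex + -2.70·ey = (-3.1190,3.7379)

-3.12 3.74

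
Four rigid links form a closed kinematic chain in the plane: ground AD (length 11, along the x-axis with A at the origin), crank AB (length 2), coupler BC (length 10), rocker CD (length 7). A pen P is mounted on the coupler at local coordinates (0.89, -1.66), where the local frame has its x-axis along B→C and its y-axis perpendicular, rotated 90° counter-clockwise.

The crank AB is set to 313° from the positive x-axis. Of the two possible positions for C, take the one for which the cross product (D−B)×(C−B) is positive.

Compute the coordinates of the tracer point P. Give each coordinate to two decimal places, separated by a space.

A=(0,0), D=(11.00,0)
B = A + 2.00·(cos313°, sin313°) = (1.3640, -1.4627)
|BD| = 9.7464
circle(B,10.00) ∩ circle(D,7.00): a=7.4895, h=6.6262
  candidates: C₊=(7.7743,6.2125) cross=64.582; C₋=(9.7632,-6.8899) cross=-64.582
  mode + wants cross > 0 → take C=(7.7743,6.2125) (cross=64.582)
ex = (C−B)/|BC| = (0.6410,0.7675); ey = (-0.7675,0.6410)
P = B + 0.89·ex + -1.66·ey = (3.2086,-1.8437)

3.21 -1.84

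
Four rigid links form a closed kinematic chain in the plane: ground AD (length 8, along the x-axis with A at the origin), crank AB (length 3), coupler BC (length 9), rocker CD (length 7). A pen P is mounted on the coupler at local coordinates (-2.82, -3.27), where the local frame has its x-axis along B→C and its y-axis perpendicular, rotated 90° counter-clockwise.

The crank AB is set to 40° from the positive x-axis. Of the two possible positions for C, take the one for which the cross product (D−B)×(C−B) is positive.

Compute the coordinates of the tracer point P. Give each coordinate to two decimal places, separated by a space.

A=(0,0), D=(8.00,0)
B = A + 3.00·(cos40°, sin40°) = (2.2981, 1.9284)
|BD| = 6.0191
circle(B,9.00) ∩ circle(D,7.00): a=5.6678, h=6.9912
  candidates: C₊=(9.9069,6.7353) cross=42.081; C₋=(5.4274,-6.5101) cross=-42.081
  mode + wants cross > 0 → take C=(9.9069,6.7353) (cross=42.081)
ex = (C−B)/|BC| = (0.8454,0.5341); ey = (-0.5341,0.8454)
P = B + -2.82·ex + -3.27·ey = (1.6605,-2.3423)

1.66 -2.34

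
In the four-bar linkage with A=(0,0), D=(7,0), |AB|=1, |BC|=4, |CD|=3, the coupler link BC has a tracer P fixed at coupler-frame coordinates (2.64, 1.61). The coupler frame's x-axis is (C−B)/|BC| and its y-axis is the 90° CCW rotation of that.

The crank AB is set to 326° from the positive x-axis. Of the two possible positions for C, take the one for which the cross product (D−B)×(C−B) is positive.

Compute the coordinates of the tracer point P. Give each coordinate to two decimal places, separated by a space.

A=(0,0), D=(7.00,0)
B = A + 1.00·(cos326°, sin326°) = (0.8290, -0.5592)
|BD| = 6.1962
circle(B,4.00) ∩ circle(D,3.00): a=3.6630, h=1.6070
  candidates: C₊=(4.3320,1.3719) cross=9.958; C₋=(4.6221,-1.8291) cross=-9.958
  mode + wants cross > 0 → take C=(4.3320,1.3719) (cross=9.958)
ex = (C−B)/|BC| = (0.8758,0.4828); ey = (-0.4828,0.8758)
P = B + 2.64·ex + 1.61·ey = (2.3638,2.1253)

2.36 2.13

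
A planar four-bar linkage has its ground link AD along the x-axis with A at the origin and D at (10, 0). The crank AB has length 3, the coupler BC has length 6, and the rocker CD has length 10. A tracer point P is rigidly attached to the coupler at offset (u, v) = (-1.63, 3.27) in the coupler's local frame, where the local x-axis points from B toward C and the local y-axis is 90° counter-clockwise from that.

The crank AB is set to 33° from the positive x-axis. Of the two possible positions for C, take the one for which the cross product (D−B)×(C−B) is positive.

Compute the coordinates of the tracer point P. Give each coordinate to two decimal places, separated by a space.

A=(0,0), D=(10.00,0)
B = A + 3.00·(cos33°, sin33°) = (2.5160, 1.6339)
|BD| = 7.6603
circle(B,6.00) ∩ circle(D,10.00): a=-0.3473, h=5.9899
  candidates: C₊=(3.4544,7.5601) cross=45.885; C₋=(0.8991,-4.1441) cross=-45.885
  mode + wants cross > 0 → take C=(3.4544,7.5601) (cross=45.885)
ex = (C−B)/|BC| = (0.1564,0.9877); ey = (-0.9877,0.1564)
P = B + -1.63·ex + 3.27·ey = (-0.9687,0.5354)

-0.97 0.54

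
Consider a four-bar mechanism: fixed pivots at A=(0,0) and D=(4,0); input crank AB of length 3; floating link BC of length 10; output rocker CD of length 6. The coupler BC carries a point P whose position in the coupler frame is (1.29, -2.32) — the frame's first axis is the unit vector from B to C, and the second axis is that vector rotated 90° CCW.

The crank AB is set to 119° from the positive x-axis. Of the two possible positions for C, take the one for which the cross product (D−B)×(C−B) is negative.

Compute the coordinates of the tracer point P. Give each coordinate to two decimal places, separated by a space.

-2.80 0.33

A=(0,0), D=(4.00,0)
B = A + 3.00·(cos119°, sin119°) = (-1.4544, 2.6239)
|BD| = 6.0527
circle(B,10.00) ∩ circle(D,6.00): a=8.3132, h=5.5579
  candidates: C₊=(8.4464,4.0286) cross=33.640; C₋=(3.6277,-5.9884) cross=-33.640
  mode - wants cross < 0 → take C=(3.6277,-5.9884) (cross=-33.640)
ex = (C−B)/|BC| = (0.5082,-0.8612); ey = (0.8612,0.5082)
P = B + 1.29·ex + -2.32·ey = (-2.7969,0.3338)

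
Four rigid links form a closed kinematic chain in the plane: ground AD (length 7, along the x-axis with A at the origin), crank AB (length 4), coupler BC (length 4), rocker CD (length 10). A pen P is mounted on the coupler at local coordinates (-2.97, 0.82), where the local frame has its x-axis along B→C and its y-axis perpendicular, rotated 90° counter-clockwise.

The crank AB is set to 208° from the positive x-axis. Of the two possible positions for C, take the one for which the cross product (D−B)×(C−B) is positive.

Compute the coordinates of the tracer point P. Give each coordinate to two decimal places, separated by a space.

-4.89 -4.64

A=(0,0), D=(7.00,0)
B = A + 4.00·(cos208°, sin208°) = (-3.5318, -1.8779)
|BD| = 10.6979
circle(B,4.00) ∩ circle(D,10.00): a=1.4229, h=3.7383
  candidates: C₊=(-2.7872,2.0522) cross=39.992; C₋=(-1.4747,-5.3084) cross=-39.992
  mode + wants cross > 0 → take C=(-2.7872,2.0522) (cross=39.992)
ex = (C−B)/|BC| = (0.1862,0.9825); ey = (-0.9825,0.1862)
P = B + -2.97·ex + 0.82·ey = (-4.8903,-4.6433)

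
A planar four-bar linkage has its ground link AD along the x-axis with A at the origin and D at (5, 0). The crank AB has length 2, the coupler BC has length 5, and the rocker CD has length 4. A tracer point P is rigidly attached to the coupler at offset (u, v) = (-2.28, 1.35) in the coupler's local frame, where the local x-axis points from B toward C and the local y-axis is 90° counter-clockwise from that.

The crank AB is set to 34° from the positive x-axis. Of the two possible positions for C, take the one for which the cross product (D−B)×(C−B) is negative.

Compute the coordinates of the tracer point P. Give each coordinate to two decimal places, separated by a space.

A=(0,0), D=(5.00,0)
B = A + 2.00·(cos34°, sin34°) = (1.6581, 1.1184)
|BD| = 3.5241
circle(B,5.00) ∩ circle(D,4.00): a=3.0390, h=3.9705
  candidates: C₊=(5.8000,3.9192) cross=13.992; C₋=(3.2799,-3.6113) cross=-13.992
  mode - wants cross < 0 → take C=(3.2799,-3.6113) (cross=-13.992)
ex = (C−B)/|BC| = (0.3244,-0.9459); ey = (0.9459,0.3244)
P = B + -2.28·ex + 1.35·ey = (2.1955,3.7130)

2.20 3.71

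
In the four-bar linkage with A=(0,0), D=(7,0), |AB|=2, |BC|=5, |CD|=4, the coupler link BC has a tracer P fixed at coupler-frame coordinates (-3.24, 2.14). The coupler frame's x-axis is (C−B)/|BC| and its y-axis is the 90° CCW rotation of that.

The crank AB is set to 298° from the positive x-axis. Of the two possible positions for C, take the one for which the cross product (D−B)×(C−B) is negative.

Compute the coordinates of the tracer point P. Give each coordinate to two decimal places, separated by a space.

A=(0,0), D=(7.00,0)
B = A + 2.00·(cos298°, sin298°) = (0.9389, -1.7659)
|BD| = 6.3131
circle(B,5.00) ∩ circle(D,4.00): a=3.8693, h=3.1667
  candidates: C₊=(3.7680,2.3568) cross=19.992; C₋=(5.5396,-3.7239) cross=-19.992
  mode - wants cross < 0 → take C=(5.5396,-3.7239) (cross=-19.992)
ex = (C−B)/|BC| = (0.9201,-0.3916); ey = (0.3916,0.9201)
P = B + -3.24·ex + 2.14·ey = (-1.2043,1.4720)

-1.20 1.47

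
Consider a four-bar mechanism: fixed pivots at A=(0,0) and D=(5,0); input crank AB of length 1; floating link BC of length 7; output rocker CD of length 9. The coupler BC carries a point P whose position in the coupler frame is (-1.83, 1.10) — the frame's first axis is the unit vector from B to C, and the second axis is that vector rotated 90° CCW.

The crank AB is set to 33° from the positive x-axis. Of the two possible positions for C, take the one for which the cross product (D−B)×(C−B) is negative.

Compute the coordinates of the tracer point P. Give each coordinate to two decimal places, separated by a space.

A=(0,0), D=(5.00,0)
B = A + 1.00·(cos33°, sin33°) = (0.8387, 0.5446)
|BD| = 4.1968
circle(B,7.00) ∩ circle(D,9.00): a=-1.7140, h=6.7869
  candidates: C₊=(0.0199,7.4966) cross=28.483; C₋=(-1.7416,-5.9624) cross=-28.483
  mode - wants cross < 0 → take C=(-1.7416,-5.9624) (cross=-28.483)
ex = (C−B)/|BC| = (-0.3686,-0.9296); ey = (0.9296,-0.3686)
P = B + -1.83·ex + 1.10·ey = (2.5358,1.8403)

2.54 1.84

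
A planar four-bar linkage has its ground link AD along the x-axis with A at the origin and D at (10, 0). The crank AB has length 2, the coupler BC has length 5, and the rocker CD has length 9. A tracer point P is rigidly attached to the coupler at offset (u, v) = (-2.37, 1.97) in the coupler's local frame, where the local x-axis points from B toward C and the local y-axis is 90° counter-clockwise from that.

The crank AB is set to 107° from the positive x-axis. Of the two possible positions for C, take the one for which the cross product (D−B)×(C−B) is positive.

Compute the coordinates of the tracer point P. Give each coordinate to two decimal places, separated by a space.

A=(0,0), D=(10.00,0)
B = A + 2.00·(cos107°, sin107°) = (-0.5847, 1.9126)
|BD| = 10.7562
circle(B,5.00) ∩ circle(D,9.00): a=2.7749, h=4.1593
  candidates: C₊=(2.8855,5.5122) cross=44.738; C₋=(1.4064,-2.6738) cross=-44.738
  mode + wants cross > 0 → take C=(2.8855,5.5122) (cross=44.738)
ex = (C−B)/|BC| = (0.6941,0.7199); ey = (-0.7199,0.6941)
P = B + -2.37·ex + 1.97·ey = (-3.6479,1.5737)

-3.65 1.57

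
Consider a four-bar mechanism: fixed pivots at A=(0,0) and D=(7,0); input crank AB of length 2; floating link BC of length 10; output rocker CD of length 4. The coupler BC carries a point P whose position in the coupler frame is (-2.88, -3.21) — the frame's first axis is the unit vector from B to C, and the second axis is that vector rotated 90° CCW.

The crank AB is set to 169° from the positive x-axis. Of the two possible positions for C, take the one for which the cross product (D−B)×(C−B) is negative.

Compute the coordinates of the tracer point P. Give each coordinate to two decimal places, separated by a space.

A=(0,0), D=(7.00,0)
B = A + 2.00·(cos169°, sin169°) = (-1.9633, 0.3816)
|BD| = 8.9714
circle(B,10.00) ∩ circle(D,4.00): a=9.1672, h=3.9952
  candidates: C₊=(7.3656,3.9833) cross=35.842; C₋=(7.0257,-3.9999) cross=-35.842
  mode - wants cross < 0 → take C=(7.0257,-3.9999) (cross=-35.842)
ex = (C−B)/|BC| = (0.8989,-0.4382); ey = (0.4382,0.8989)
P = B + -2.88·ex + -3.21·ey = (-5.9586,-1.2420)

-5.96 -1.24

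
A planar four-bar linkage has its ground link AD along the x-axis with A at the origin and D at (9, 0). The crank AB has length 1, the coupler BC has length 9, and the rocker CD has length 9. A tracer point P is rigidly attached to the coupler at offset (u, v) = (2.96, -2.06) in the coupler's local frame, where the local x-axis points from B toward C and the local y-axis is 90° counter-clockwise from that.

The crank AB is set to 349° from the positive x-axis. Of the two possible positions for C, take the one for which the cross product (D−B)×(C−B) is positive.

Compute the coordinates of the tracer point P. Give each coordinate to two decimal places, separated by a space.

A=(0,0), D=(9.00,0)
B = A + 1.00·(cos349°, sin349°) = (0.9816, -0.1908)
|BD| = 8.0206
circle(B,9.00) ∩ circle(D,9.00): a=4.0103, h=8.0571
  candidates: C₊=(4.7991,7.9594) cross=64.623; C₋=(5.1825,-8.1503) cross=-64.623
  mode + wants cross > 0 → take C=(4.7991,7.9594) (cross=64.623)
ex = (C−B)/|BC| = (0.4242,0.9056); ey = (-0.9056,0.4242)
P = B + 2.96·ex + -2.06·ey = (4.1027,1.6159)

4.10 1.62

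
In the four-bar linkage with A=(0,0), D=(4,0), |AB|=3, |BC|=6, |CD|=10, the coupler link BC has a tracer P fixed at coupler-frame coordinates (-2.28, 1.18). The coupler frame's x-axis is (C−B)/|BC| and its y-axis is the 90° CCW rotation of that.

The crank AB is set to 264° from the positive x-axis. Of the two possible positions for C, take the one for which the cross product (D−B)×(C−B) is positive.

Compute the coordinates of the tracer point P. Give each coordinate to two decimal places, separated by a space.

1.43 -4.87

A=(0,0), D=(4.00,0)
B = A + 3.00·(cos264°, sin264°) = (-0.3136, -2.9836)
|BD| = 5.2449
circle(B,6.00) ∩ circle(D,10.00): a=-3.4788, h=4.8886
  candidates: C₊=(-5.9555,-0.9419) cross=25.640; C₋=(-0.3938,-8.9830) cross=-25.640
  mode + wants cross > 0 → take C=(-5.9555,-0.9419) (cross=25.640)
ex = (C−B)/|BC| = (-0.9403,0.3403); ey = (-0.3403,-0.9403)
P = B + -2.28·ex + 1.18·ey = (1.4288,-4.8690)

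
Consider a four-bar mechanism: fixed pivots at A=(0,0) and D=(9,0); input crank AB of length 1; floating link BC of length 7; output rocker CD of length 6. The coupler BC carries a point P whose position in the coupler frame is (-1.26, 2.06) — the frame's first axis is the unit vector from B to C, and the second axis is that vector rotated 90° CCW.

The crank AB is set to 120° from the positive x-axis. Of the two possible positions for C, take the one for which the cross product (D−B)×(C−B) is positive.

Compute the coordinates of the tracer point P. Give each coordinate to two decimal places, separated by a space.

-2.69 1.88

A=(0,0), D=(9.00,0)
B = A + 1.00·(cos120°, sin120°) = (-0.5000, 0.8660)
|BD| = 9.5394
circle(B,7.00) ∩ circle(D,6.00): a=5.4511, h=4.3916
  candidates: C₊=(5.3273,4.7446) cross=41.893; C₋=(4.5299,-4.0023) cross=-41.893
  mode + wants cross > 0 → take C=(5.3273,4.7446) (cross=41.893)
ex = (C−B)/|BC| = (0.8325,0.5541); ey = (-0.5541,0.8325)
P = B + -1.26·ex + 2.06·ey = (-2.6903,1.8828)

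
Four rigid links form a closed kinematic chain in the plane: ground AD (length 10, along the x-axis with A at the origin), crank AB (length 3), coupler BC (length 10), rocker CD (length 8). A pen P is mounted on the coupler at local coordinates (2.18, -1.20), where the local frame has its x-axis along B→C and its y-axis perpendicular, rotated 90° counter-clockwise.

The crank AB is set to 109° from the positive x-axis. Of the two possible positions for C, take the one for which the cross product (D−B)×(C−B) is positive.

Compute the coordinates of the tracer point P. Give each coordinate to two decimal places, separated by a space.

1.51 2.84

A=(0,0), D=(10.00,0)
B = A + 3.00·(cos109°, sin109°) = (-0.9767, 2.8366)
|BD| = 11.3373
circle(B,10.00) ∩ circle(D,8.00): a=7.2563, h=6.8808
  candidates: C₊=(7.7704,7.6830) cross=78.010; C₋=(4.3273,-5.6409) cross=-78.010
  mode + wants cross > 0 → take C=(7.7704,7.6830) (cross=78.010)
ex = (C−B)/|BC| = (0.8747,0.4846); ey = (-0.4846,0.8747)
P = B + 2.18·ex + -1.20·ey = (1.5117,2.8434)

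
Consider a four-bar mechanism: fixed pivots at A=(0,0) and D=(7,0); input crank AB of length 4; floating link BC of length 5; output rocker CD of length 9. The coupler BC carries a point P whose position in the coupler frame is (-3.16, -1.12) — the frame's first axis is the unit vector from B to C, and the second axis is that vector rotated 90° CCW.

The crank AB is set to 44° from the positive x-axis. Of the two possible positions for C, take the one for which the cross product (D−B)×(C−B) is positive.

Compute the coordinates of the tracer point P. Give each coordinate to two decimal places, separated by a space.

A=(0,0), D=(7.00,0)
B = A + 4.00·(cos44°, sin44°) = (2.8774, 2.7786)
|BD| = 4.9716
circle(B,5.00) ∩ circle(D,9.00): a=-3.1462, h=3.8861
  candidates: C₊=(2.4404,7.7595) cross=19.320; C₋=(-1.9035,1.3145) cross=-19.320
  mode + wants cross > 0 → take C=(2.4404,7.7595) (cross=19.320)
ex = (C−B)/|BC| = (-0.0874,0.9962); ey = (-0.9962,-0.0874)
P = B + -3.16·ex + -1.12·ey = (4.2692,-0.2714)

4.27 -0.27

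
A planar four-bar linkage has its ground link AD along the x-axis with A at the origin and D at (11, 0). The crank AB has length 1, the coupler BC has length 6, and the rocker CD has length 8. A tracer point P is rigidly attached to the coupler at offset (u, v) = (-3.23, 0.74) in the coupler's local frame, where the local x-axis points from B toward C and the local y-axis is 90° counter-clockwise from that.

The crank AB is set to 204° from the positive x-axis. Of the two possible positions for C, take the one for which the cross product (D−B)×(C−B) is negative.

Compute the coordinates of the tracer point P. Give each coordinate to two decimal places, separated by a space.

-3.13 2.06

A=(0,0), D=(11.00,0)
B = A + 1.00·(cos204°, sin204°) = (-0.9135, -0.4067)
|BD| = 11.9205
circle(B,6.00) ∩ circle(D,8.00): a=4.7858, h=3.6189
  candidates: C₊=(3.7460,3.3733) cross=43.139; C₋=(3.9929,-3.8602) cross=-43.139
  mode - wants cross < 0 → take C=(3.9929,-3.8602) (cross=-43.139)
ex = (C−B)/|BC| = (0.8177,-0.5756); ey = (0.5756,0.8177)
P = B + -3.23·ex + 0.74·ey = (-3.1289,2.0575)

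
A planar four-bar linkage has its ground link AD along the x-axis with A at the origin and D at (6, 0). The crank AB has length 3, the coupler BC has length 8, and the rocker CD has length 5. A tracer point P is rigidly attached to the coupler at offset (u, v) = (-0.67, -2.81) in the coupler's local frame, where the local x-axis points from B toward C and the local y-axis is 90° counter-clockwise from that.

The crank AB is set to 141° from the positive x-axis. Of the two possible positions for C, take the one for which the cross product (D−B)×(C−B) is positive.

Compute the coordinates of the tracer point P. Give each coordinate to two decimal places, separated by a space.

A=(0,0), D=(6.00,0)
B = A + 3.00·(cos141°, sin141°) = (-2.3314, 1.8880)
|BD| = 8.5427
circle(B,8.00) ∩ circle(D,5.00): a=6.5540, h=4.5875
  candidates: C₊=(5.0743,4.9136) cross=39.190; C₋=(3.0466,-4.0346) cross=-39.190
  mode + wants cross > 0 → take C=(5.0743,4.9136) (cross=39.190)
ex = (C−B)/|BC| = (0.9257,0.3782); ey = (-0.3782,0.9257)
P = B + -0.67·ex + -2.81·ey = (-1.8889,-0.9667)

-1.89 -0.97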